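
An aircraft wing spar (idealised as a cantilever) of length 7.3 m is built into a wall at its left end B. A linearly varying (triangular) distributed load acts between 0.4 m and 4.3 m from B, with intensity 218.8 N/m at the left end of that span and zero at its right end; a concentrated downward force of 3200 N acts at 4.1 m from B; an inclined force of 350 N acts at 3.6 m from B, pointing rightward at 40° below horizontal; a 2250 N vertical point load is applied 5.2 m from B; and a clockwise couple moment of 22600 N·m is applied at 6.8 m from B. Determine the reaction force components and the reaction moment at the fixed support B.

B_x = -268.1 N, B_y = 6102 N, M_B = 48960 N·m

Resultant of the triangular load: ½ × 218.8 × 3.9 = 426.66 N, acting at 1.7 m from B (one-third of the span from the peak).
ΣF_x = 0: B_x + 350·cos40° = 0 → B_x = -268.1 N.
ΣF_y = 0: B_y − ½·218.8·3.9 − 3200 − 350·sin40° − 2250 = 0 → B_y = 6102 N.
ΣM about B: M_B − (½·218.8·3.9)·1.7 − 3200·4.1 − 350·sin40°·3.6 − 2250·5.2 − 22600 = 0 → M_B = 48960 N·m.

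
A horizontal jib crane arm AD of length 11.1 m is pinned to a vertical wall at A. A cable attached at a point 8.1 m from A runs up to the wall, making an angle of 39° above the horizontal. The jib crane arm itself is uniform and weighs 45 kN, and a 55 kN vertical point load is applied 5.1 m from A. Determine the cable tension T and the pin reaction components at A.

ΣM about A: T·sin39°·8.1 − 45·5.55 − 55·5.1 = 0 → T = 530.25/(8.1·0.62932) = 104.022 ≈ 104.0 kN.
ΣF_x = 0: A_x − T·cos39° = 0 → A_x = 104.022 × 0.777146 = 80.84 kN.
ΣF_y = 0: A_y + T·sin39° − 45 − 55 = 0 → A_y = 100 − 104.022 × 0.62932 = 34.54 kN.

T = 104.0 kN, A_x = 80.84 kN, A_y = 34.54 kN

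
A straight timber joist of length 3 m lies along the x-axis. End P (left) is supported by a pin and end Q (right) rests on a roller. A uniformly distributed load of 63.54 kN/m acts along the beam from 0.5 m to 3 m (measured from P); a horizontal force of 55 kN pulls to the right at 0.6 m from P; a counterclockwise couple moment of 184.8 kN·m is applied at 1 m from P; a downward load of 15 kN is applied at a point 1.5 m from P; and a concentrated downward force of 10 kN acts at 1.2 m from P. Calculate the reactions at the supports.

Resultant of the distributed load: 63.54 × 2.5 = 158.85 kN at 1.75 m from P.
Taking moments about P: Q_y·3 − (63.54·2.5)·1.75 + 184.8 − 15·1.5 − 10·1.2 = 0 → Q_y = 127.6875/3 = 42.5625 ≈ 42.56 kN.
ΣF_y = 0: P_y + 42.5625 − 63.54·2.5 − 15 − 10 = 0 → P_y = 141.3 kN.
ΣF_x = 0: P_x + 55 = 0 → P_x = -55.00 kN.

P_x = -55.00 kN, P_y = 141.3 kN, Q_y = 42.56 kN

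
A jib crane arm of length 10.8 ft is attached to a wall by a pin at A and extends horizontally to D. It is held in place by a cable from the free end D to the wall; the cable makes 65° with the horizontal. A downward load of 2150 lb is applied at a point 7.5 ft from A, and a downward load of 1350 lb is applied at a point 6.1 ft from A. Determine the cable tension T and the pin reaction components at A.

T = 2489 lb, A_x = 1052 lb, A_y = 1244 lb

ΣM about A: T·sin65°·10.8 − 2150·7.5 − 1350·6.1 = 0 → T = 24360/(10.8·0.906308) = 2488.73 ≈ 2489 lb.
ΣF_x = 0: A_x − T·cos65° = 0 → A_x = 2488.73 × 0.422618 = 1052 lb.
ΣF_y = 0: A_y + T·sin65° − 2150 − 1350 = 0 → A_y = 3500 − 2488.73 × 0.906308 = 1244 lb.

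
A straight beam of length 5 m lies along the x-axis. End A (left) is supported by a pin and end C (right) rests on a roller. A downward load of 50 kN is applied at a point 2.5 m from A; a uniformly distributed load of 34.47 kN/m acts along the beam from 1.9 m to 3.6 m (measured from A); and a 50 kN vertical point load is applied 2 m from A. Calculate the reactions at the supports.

Resultant of the distributed load: 34.47 × 1.7 = 58.599 kN at 2.75 m from A.
Taking moments about A: C_y·5 − 50·2.5 − (34.47·1.7)·2.75 − 50·2 = 0 → C_y = 386.14725/5 = 77.2294 ≈ 77.23 kN.
ΣF_y = 0: A_y + 77.2294 − 50 − 34.47·1.7 − 50 = 0 → A_y = 81.37 kN.
ΣF_x = 0: no horizontal applied forces, so A_x = 0.

A_x = 0, A_y = 81.37 kN, C_y = 77.23 kN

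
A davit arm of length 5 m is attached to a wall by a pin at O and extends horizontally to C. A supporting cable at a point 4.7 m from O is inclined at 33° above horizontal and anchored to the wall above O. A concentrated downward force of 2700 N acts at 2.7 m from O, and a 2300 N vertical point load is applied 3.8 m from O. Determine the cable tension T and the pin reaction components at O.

T = 6262 N, O_x = 5252 N, O_y = 1589 N

ΣM about O: T·sin33°·4.7 − 2700·2.7 − 2300·3.8 = 0 → T = 16030/(4.7·0.544639) = 6262.2 ≈ 6262 N.
ΣF_x = 0: O_x − T·cos33° = 0 → O_x = 6262.2 × 0.838671 = 5252 N.
ΣF_y = 0: O_y + T·sin33° − 2700 − 2300 = 0 → O_y = 5000 − 6262.2 × 0.544639 = 1589 N.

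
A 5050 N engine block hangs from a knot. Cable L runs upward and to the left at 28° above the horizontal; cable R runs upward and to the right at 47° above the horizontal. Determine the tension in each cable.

T_L = 3566 N, T_R = 4616 N

ΣF_x = 0: −T_L·cos28° + T_R·cos47° = 0 → T_R = 1.29465·T_L.
ΣF_y = 0: T_L·sin28° + T_R·sin47° = 5050.
Substitute: T_L·(0.469472 + 1.29465·0.731354) = 5050 → T_L = 3565.58 ≈ 3566 N.
Then T_R = 1.29465 × 3565.58 = 4616 N.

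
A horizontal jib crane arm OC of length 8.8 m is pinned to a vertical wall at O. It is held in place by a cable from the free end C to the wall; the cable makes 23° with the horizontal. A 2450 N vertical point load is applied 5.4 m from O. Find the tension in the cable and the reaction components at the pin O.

T = 3848 N, O_x = 3542 N, O_y = 946.6 N

ΣM about O: T·sin23°·8.8 − 2450·5.4 = 0 → T = 13230/(8.8·0.390731) = 3847.68 ≈ 3848 N.
ΣF_x = 0: O_x − T·cos23° = 0 → O_x = 3847.68 × 0.920505 = 3542 N.
ΣF_y = 0: O_y + T·sin23° − 2450 = 0 → O_y = 2450 − 3847.68 × 0.390731 = 946.6 N.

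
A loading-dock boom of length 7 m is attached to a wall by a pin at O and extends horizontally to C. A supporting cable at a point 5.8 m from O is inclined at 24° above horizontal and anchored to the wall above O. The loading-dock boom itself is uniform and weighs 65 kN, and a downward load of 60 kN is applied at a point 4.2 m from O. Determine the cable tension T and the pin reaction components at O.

ΣM about O: T·sin24°·5.8 − 65·3.5 − 60·4.2 = 0 → T = 479.5/(5.8·0.406737) = 203.258 ≈ 203.3 kN.
ΣF_x = 0: O_x − T·cos24° = 0 → O_x = 203.258 × 0.913545 = 185.7 kN.
ΣF_y = 0: O_y + T·sin24° − 65 − 60 = 0 → O_y = 125 − 203.258 × 0.406737 = 42.33 kN.

T = 203.3 kN, O_x = 185.7 kN, O_y = 42.33 kN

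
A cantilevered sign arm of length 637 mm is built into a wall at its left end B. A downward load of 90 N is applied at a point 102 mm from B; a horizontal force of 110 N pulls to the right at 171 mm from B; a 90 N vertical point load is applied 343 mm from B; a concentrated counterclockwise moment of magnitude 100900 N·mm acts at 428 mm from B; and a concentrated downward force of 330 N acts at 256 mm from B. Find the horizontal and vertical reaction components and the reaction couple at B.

B_x = -110.0 N, B_y = 510.0 N, M_B = 23630 N·mm

ΣF_x = 0: B_x + 110 = 0 → B_x = -110.0 N.
ΣF_y = 0: B_y − 90 − 90 − 330 = 0 → B_y = 510.0 N.
ΣM about B: M_B − 90·102 − 90·343 + 100900 − 330·256 = 0 → M_B = 23630 N·mm.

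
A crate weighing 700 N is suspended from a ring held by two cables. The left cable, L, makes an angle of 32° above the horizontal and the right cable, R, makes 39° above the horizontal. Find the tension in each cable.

ΣF_x = 0: −T_L·cos32° + T_R·cos39° = 0 → T_R = 1.09123·T_L.
ΣF_y = 0: T_L·sin32° + T_R·sin39° = 700.
Substitute: T_L·(0.529919 + 1.09123·0.62932) = 700 → T_L = 575.349 ≈ 575.3 N.
Then T_R = 1.09123 × 575.349 = 627.8 N.

T_L = 575.3 N, T_R = 627.8 N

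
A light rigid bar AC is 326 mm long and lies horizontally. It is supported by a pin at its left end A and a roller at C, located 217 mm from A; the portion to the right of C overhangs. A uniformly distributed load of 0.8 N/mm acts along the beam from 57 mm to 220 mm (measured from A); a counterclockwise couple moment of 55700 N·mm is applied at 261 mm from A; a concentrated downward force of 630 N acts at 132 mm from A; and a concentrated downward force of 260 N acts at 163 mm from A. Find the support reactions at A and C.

Resultant of the distributed load: 0.8 × 163 = 130.4 N at 138.5 mm from A.
ΣM about A: C_y·217 − (0.8·163)·138.5 + 55700 − 630·132 − 260·163 = 0 → C_y = 87900.4/217 = 405.071 ≈ 405.1 N.
ΣF_y = 0: A_y + 405.071 − 0.8·163 − 630 − 260 = 0 → A_y = 615.3 N.
ΣF_x = 0: no horizontal applied forces, so A_x = 0.

A_x = 0, A_y = 615.3 N, C_y = 405.1 N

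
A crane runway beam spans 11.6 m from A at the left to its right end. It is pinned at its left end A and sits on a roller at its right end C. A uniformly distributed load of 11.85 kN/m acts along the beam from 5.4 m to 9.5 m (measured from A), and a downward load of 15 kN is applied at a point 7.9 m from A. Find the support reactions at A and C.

Resultant of the distributed load: 11.85 × 4.1 = 48.585 kN at 7.45 m from A.
ΣM about A: C_y·11.6 − (11.85·4.1)·7.45 − 15·7.9 = 0 → C_y = 480.45825/11.6 = 41.4188 ≈ 41.42 kN.
ΣF_y = 0: A_y + 41.4188 − 11.85·4.1 − 15 = 0 → A_y = 22.17 kN.
ΣF_x = 0: no horizontal applied forces, so A_x = 0.

A_x = 0, A_y = 22.17 kN, C_y = 41.42 kN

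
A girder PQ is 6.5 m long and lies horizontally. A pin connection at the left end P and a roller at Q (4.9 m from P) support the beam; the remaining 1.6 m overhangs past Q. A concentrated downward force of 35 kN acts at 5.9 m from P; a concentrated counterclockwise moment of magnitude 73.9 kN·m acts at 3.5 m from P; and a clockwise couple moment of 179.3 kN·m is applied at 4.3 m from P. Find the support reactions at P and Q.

P_x = 0, P_y = -28.65 kN, Q_y = 63.65 kN

Moments about P: Q_y·4.9 − 35·5.9 + 73.9 − 179.3 = 0 → Q_y = 311.9/4.9 = 63.6531 ≈ 63.65 kN.
ΣF_y = 0: P_y + 63.6531 − 35 = 0 → P_y = -28.65 kN.
ΣF_x = 0: no horizontal applied forces, so P_x = 0.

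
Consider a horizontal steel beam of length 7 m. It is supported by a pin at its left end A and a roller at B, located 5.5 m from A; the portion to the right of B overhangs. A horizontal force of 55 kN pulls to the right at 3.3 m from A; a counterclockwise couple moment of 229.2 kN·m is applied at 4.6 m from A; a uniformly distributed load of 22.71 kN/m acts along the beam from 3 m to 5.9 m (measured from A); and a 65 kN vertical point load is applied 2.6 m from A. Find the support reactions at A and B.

A_x = -55.00 kN, A_y = 88.52 kN, B_y = 42.34 kN

Resultant of the distributed load: 22.71 × 2.9 = 65.859 kN at 4.45 m from A.
Taking moments about A: B_y·5.5 + 229.2 − (22.71·2.9)·4.45 − 65·2.6 = 0 → B_y = 232.87255/5.5 = 42.3405 ≈ 42.34 kN.
ΣF_y = 0: A_y + 42.3405 − 22.71·2.9 − 65 = 0 → A_y = 88.52 kN.
ΣF_x = 0: A_x + 55 = 0 → A_x = -55.00 kN.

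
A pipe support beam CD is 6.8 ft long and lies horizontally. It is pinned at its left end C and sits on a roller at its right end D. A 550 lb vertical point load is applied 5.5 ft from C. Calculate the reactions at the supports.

Moments about C: D_y·6.8 − 550·5.5 = 0 → D_y = 3025/6.8 = 444.853 ≈ 444.9 lb.
ΣF_y = 0: C_y + 444.853 − 550 = 0 → C_y = 105.1 lb.
ΣF_x = 0: no horizontal applied forces, so C_x = 0.

C_x = 0, C_y = 105.1 lb, D_y = 444.9 lb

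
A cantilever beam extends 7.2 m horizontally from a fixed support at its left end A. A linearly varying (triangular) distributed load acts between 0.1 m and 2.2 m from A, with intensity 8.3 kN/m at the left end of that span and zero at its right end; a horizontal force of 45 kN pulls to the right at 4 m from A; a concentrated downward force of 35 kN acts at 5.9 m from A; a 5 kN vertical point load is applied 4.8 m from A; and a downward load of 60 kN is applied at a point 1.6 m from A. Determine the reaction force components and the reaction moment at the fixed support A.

Resultant of the triangular load: ½ × 8.3 × 2.1 = 8.715 kN, acting at 0.8 m from A (one-third of the span from the peak).
ΣF_x = 0: A_x + 45 = 0 → A_x = -45.00 kN.
ΣF_y = 0: A_y − ½·8.3·2.1 − 35 − 5 − 60 = 0 → A_y = 108.7 kN.
ΣM about A: M_A − (½·8.3·2.1)·0.8 − 35·5.9 − 5·4.8 − 60·1.6 = 0 → M_A = 333.5 kN·m.

A_x = -45.00 kN, A_y = 108.7 kN, M_A = 333.5 kN·m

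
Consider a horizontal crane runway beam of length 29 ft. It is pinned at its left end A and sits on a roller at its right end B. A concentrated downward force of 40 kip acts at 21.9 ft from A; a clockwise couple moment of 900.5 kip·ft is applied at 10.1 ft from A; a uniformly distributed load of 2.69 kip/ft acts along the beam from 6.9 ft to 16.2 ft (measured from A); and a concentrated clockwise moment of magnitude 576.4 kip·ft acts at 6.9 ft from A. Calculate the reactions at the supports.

A_x = 0, A_y = -26.08 kip, B_y = 91.10 kip

Resultant of the distributed load: 2.69 × 9.3 = 25.017 kip at 11.55 ft from A.
Taking moments about A: B_y·29 − 40·21.9 − 900.5 − (2.69·9.3)·11.55 − 576.4 = 0 → B_y = 2641.84635/29 = 91.0981 ≈ 91.10 kip.
ΣF_y = 0: A_y + 91.0981 − 40 − 2.69·9.3 = 0 → A_y = -26.08 kip.
ΣF_x = 0: no horizontal applied forces, so A_x = 0.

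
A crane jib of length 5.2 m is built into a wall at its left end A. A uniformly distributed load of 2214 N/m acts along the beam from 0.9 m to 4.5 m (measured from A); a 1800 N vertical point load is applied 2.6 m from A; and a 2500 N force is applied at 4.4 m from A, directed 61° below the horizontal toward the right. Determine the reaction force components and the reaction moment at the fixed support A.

A_x = -1212 N, A_y = 11960 N, M_A = 35820 N·m

Resultant of the distributed load: 2214 × 3.6 = 7970.4 N at 2.7 m from A.
ΣF_x = 0: A_x + 2500·cos61° = 0 → A_x = -1212 N.
ΣF_y = 0: A_y − 2214·3.6 − 1800 − 2500·sin61° = 0 → A_y = 11960 N.
ΣM about A: M_A − (2214·3.6)·2.7 − 1800·2.6 − 2500·sin61°·4.4 = 0 → M_A = 35820 N·m.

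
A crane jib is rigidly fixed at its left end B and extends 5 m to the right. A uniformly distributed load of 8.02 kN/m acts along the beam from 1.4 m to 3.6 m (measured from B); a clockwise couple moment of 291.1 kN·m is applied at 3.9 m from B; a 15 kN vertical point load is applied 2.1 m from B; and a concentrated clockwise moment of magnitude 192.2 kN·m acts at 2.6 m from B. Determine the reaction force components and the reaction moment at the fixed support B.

Resultant of the distributed load: 8.02 × 2.2 = 17.644 kN at 2.5 m from B.
ΣF_x = 0: B_x = 0.
ΣF_y = 0: B_y − 8.02·2.2 − 15 = 0 → B_y = 32.64 kN.
ΣM about B: M_B − (8.02·2.2)·2.5 − 291.1 − 15·2.1 − 192.2 = 0 → M_B = 558.9 kN·m.

B_x = 0, B_y = 32.64 kN, M_B = 558.9 kN·m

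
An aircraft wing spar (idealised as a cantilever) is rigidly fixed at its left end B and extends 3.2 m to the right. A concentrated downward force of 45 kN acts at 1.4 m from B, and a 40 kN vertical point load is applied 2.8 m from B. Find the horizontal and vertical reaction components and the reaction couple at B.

B_x = 0, B_y = 85.00 kN, M_B = 175.0 kN·m

ΣF_x = 0: B_x = 0.
ΣF_y = 0: B_y − 45 − 40 = 0 → B_y = 85.00 kN.
ΣM about B: M_B − 45·1.4 − 40·2.8 = 0 → M_B = 175.0 kN·m.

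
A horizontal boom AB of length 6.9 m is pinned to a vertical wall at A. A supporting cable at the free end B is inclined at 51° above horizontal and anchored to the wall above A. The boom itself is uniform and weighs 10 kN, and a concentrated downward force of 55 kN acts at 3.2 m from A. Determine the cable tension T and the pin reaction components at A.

ΣM about A: T·sin51°·6.9 − 10·3.45 − 55·3.2 = 0 → T = 210.5/(6.9·0.777146) = 39.2555 ≈ 39.26 kN.
ΣF_x = 0: A_x − T·cos51° = 0 → A_x = 39.2555 × 0.62932 = 24.70 kN.
ΣF_y = 0: A_y + T·sin51° − 10 − 55 = 0 → A_y = 65 − 39.2555 × 0.777146 = 34.49 kN.

T = 39.26 kN, A_x = 24.70 kN, A_y = 34.49 kN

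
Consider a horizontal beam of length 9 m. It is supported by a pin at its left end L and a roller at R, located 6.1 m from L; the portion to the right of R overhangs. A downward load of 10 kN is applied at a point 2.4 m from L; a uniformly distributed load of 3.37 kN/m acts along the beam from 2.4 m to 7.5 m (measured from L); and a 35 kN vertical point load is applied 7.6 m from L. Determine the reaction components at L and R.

L_x = 0, L_y = 0.6992 kN, R_y = 61.49 kN

Resultant of the distributed load: 3.37 × 5.1 = 17.187 kN at 4.95 m from L.
ΣM about L: R_y·6.1 − 10·2.4 − (3.37·5.1)·4.95 − 35·7.6 = 0 → R_y = 375.07565/6.1 = 61.4878 ≈ 61.49 kN.
ΣF_y = 0: L_y + 61.4878 − 10 − 3.37·5.1 − 35 = 0 → L_y = 0.6992 kN.
ΣF_x = 0: no horizontal applied forces, so L_x = 0.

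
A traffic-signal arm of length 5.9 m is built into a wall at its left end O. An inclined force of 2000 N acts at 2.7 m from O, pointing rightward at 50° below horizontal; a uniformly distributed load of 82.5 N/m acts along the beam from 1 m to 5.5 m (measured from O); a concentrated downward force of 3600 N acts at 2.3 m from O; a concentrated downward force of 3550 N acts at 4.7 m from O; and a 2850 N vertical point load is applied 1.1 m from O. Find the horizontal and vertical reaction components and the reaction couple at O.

Resultant of the distributed load: 82.5 × 4.5 = 371.25 N at 3.25 m from O.
ΣF_x = 0: O_x + 2000·cos50° = 0 → O_x = -1286 N.
ΣF_y = 0: O_y − 2000·sin50° − 82.5·4.5 − 3600 − 3550 − 2850 = 0 → O_y = 11900 N.
ΣM about O: M_O − 2000·sin50°·2.7 − (82.5·4.5)·3.25 − 3600·2.3 − 3550·4.7 − 2850·1.1 = 0 → M_O = 33440 N·m.

O_x = -1286 N, O_y = 11900 N, M_O = 33440 N·m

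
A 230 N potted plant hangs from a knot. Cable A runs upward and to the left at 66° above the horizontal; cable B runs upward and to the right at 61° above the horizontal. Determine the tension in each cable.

T_A = 139.6 N, T_B = 117.1 N

ΣF_x = 0: −T_A·cos66° + T_B·cos61° = 0 → T_B = 0.838962·T_A.
ΣF_y = 0: T_A·sin66° + T_B·sin61° = 230.
Substitute: T_A·(0.913545 + 0.838962·0.87462) = 230 → T_A = 139.621 ≈ 139.6 N.
Then T_B = 0.838962 × 139.621 = 117.1 N.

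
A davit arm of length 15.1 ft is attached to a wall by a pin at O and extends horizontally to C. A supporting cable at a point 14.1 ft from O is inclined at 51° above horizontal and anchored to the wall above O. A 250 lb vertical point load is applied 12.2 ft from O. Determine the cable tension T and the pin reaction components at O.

T = 278.3 lb, O_x = 175.2 lb, O_y = 33.69 lb

ΣM about O: T·sin51°·14.1 − 250·12.2 = 0 → T = 3050/(14.1·0.777146) = 278.342 ≈ 278.3 lb.
ΣF_x = 0: O_x − T·cos51° = 0 → O_x = 278.342 × 0.62932 = 175.2 lb.
ΣF_y = 0: O_y + T·sin51° − 250 = 0 → O_y = 250 − 278.342 × 0.777146 = 33.69 lb.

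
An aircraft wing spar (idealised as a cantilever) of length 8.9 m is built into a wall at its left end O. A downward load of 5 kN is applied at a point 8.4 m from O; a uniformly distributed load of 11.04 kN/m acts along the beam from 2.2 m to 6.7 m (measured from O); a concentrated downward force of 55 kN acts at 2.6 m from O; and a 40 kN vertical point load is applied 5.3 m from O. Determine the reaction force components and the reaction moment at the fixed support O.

O_x = 0, O_y = 149.7 kN, M_O = 618.1 kN·m

Resultant of the distributed load: 11.04 × 4.5 = 49.68 kN at 4.45 m from O.
ΣF_x = 0: O_x = 0.
ΣF_y = 0: O_y − 5 − 11.04·4.5 − 55 − 40 = 0 → O_y = 149.7 kN.
ΣM about O: M_O − 5·8.4 − (11.04·4.5)·4.45 − 55·2.6 − 40·5.3 = 0 → M_O = 618.1 kN·m.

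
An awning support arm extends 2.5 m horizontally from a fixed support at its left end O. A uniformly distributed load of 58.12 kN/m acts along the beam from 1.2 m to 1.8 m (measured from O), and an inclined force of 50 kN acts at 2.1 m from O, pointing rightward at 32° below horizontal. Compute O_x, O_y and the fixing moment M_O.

O_x = -42.40 kN, O_y = 61.37 kN, M_O = 107.9 kN·m

Resultant of the distributed load: 58.12 × 0.6 = 34.872 kN at 1.5 m from O.
ΣF_x = 0: O_x + 50·cos32° = 0 → O_x = -42.40 kN.
ΣF_y = 0: O_y − 58.12·0.6 − 50·sin32° = 0 → O_y = 61.37 kN.
ΣM about O: M_O − (58.12·0.6)·1.5 − 50·sin32°·2.1 = 0 → M_O = 107.9 kN·m.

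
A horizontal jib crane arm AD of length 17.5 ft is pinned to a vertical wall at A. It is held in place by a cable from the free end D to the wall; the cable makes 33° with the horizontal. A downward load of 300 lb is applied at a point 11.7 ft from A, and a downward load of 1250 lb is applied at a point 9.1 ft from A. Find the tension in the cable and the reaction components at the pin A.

T = 1562 lb, A_x = 1310 lb, A_y = 699.4 lb

ΣM about A: T·sin33°·17.5 − 300·11.7 − 1250·9.1 = 0 → T = 14885/(17.5·0.544639) = 1561.72 ≈ 1562 lb.
ΣF_x = 0: A_x − T·cos33° = 0 → A_x = 1561.72 × 0.838671 = 1310 lb.
ΣF_y = 0: A_y + T·sin33° − 300 − 1250 = 0 → A_y = 1550 − 1561.72 × 0.544639 = 699.4 lb.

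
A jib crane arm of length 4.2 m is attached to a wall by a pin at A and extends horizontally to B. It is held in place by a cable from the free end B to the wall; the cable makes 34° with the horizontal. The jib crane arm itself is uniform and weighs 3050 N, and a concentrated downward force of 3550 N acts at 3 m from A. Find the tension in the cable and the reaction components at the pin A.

ΣM about A: T·sin34°·4.2 − 3050·2.1 − 3550·3 = 0 → T = 17055/(4.2·0.559193) = 7261.74 ≈ 7262 N.
ΣF_x = 0: A_x − T·cos34° = 0 → A_x = 7261.74 × 0.829038 = 6020 N.
ΣF_y = 0: A_y + T·sin34° − 3050 − 3550 = 0 → A_y = 6600 − 7261.74 × 0.559193 = 2539 N.

T = 7262 N, A_x = 6020 N, A_y = 2539 N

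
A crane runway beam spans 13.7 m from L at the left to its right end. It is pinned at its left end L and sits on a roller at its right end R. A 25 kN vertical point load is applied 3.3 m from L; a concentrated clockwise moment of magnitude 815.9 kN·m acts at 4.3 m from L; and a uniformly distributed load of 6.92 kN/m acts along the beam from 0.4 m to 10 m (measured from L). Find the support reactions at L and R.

Resultant of the distributed load: 6.92 × 9.6 = 66.432 kN at 5.2 m from L.
Moments about L: R_y·13.7 − 25·3.3 − 815.9 − (6.92·9.6)·5.2 = 0 → R_y = 1243.8464/13.7 = 90.7917 ≈ 90.79 kN.
ΣF_y = 0: L_y + 90.7917 − 25 − 6.92·9.6 = 0 → L_y = 0.6403 kN.
ΣF_x = 0: no horizontal applied forces, so L_x = 0.

L_x = 0, L_y = 0.6403 kN, R_y = 90.79 kN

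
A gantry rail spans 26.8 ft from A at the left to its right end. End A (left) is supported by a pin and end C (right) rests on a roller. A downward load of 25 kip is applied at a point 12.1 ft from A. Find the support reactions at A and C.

ΣM about A: C_y·26.8 − 25·12.1 = 0 → C_y = 302.5/26.8 = 11.2873 ≈ 11.29 kip.
ΣF_y = 0: A_y + 11.2873 − 25 = 0 → A_y = 13.71 kip.
ΣF_x = 0: no horizontal applied forces, so A_x = 0.

A_x = 0, A_y = 13.71 kip, C_y = 11.29 kip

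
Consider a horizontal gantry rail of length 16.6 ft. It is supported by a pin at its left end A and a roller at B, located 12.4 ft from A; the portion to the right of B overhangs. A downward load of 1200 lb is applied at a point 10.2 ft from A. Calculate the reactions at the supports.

A_x = 0, A_y = 212.9 lb, B_y = 987.1 lb

ΣM about A: B_y·12.4 − 1200·10.2 = 0 → B_y = 12240/12.4 = 987.097 ≈ 987.1 lb.
ΣF_y = 0: A_y + 987.097 − 1200 = 0 → A_y = 212.9 lb.
ΣF_x = 0: no horizontal applied forces, so A_x = 0.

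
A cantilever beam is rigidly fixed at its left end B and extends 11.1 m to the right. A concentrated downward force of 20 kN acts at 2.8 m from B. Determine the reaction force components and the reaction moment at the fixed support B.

B_x = 0, B_y = 20.00 kN, M_B = 56.00 kN·m

ΣF_x = 0: B_x = 0.
ΣF_y = 0: B_y − 20 = 0 → B_y = 20.00 kN.
ΣM about B: M_B − 20·2.8 = 0 → M_B = 56.00 kN·m.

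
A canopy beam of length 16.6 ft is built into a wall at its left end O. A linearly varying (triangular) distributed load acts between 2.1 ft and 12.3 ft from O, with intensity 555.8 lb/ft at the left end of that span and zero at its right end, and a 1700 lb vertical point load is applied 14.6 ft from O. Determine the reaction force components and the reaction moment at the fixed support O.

Resultant of the triangular load: ½ × 555.8 × 10.2 = 2834.58 lb, acting at 5.5 ft from O (one-third of the span from the peak).
ΣF_x = 0: O_x = 0.
ΣF_y = 0: O_y − ½·555.8·10.2 − 1700 = 0 → O_y = 4535 lb.
ΣM about O: M_O − (½·555.8·10.2)·5.5 − 1700·14.6 = 0 → M_O = 40410 lb·ft.

O_x = 0, O_y = 4535 lb, M_O = 40410 lb·ft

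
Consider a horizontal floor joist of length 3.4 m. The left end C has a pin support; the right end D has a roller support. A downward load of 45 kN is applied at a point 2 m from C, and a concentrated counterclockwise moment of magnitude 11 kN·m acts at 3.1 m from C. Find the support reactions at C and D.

Moments about C: D_y·3.4 − 45·2 + 11 = 0 → D_y = 79/3.4 = 23.2353 ≈ 23.24 kN.
ΣF_y = 0: C_y + 23.2353 − 45 = 0 → C_y = 21.76 kN.
ΣF_x = 0: no horizontal applied forces, so C_x = 0.

C_x = 0, C_y = 21.76 kN, D_y = 23.24 kN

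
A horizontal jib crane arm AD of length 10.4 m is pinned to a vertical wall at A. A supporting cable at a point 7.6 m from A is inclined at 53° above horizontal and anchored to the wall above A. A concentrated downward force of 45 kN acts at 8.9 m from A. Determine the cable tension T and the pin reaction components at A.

T = 65.98 kN, A_x = 39.71 kN, A_y = -7.697 kN

ΣM about A: T·sin53°·7.6 − 45·8.9 = 0 → T = 400.5/(7.6·0.798636) = 65.9842 ≈ 65.98 kN.
ΣF_x = 0: A_x − T·cos53° = 0 → A_x = 65.9842 × 0.601815 = 39.71 kN.
ΣF_y = 0: A_y + T·sin53° − 45 = 0 → A_y = 45 − 65.9842 × 0.798636 = -7.697 kN.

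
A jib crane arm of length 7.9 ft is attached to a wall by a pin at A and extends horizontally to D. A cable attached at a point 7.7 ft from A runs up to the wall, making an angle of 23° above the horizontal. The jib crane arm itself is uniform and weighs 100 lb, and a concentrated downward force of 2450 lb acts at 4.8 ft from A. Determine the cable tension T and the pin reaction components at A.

T = 4040 lb, A_x = 3719 lb, A_y = 971.4 lb

ΣM about A: T·sin23°·7.7 − 100·3.95 − 2450·4.8 = 0 → T = 12155/(7.7·0.390731) = 4040.05 ≈ 4040 lb.
ΣF_x = 0: A_x − T·cos23° = 0 → A_x = 4040.05 × 0.920505 = 3719 lb.
ΣF_y = 0: A_y + T·sin23° − 100 − 2450 = 0 → A_y = 2550 − 4040.05 × 0.390731 = 971.4 lb.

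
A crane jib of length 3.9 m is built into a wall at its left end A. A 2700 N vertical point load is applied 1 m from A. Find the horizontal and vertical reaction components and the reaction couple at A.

ΣF_x = 0: A_x = 0.
ΣF_y = 0: A_y − 2700 = 0 → A_y = 2700 N.
ΣM about A: M_A − 2700·1 = 0 → M_A = 2700 N·m.

A_x = 0, A_y = 2700 N, M_A = 2700 N·m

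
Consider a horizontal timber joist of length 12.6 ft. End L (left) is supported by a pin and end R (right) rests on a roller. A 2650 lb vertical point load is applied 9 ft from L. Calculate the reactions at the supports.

L_x = 0, L_y = 757.1 lb, R_y = 1893 lb

ΣM about L: R_y·12.6 − 2650·9 = 0 → R_y = 23850/12.6 = 1892.86 ≈ 1893 lb.
ΣF_y = 0: L_y + 1892.86 − 2650 = 0 → L_y = 757.1 lb.
ΣF_x = 0: no horizontal applied forces, so L_x = 0.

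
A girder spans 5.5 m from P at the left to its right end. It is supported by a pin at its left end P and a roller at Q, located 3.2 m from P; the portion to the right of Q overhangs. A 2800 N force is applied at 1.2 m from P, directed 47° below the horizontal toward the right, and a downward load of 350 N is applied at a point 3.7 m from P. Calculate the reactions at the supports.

Taking moments about P: Q_y·3.2 − 2800·sin47°·1.2 − 350·3.7 = 0 → Q_y = 3752.35/3.2 = 1172.61 ≈ 1173 N.
ΣF_y = 0: P_y + 1172.61 − 2800·sin47° − 350 = 0 → P_y = 1225 N.
ΣF_x = 0: P_x + 2800·cos47° = 0 → P_x = -1910 N.

P_x = -1910 N, P_y = 1225 N, Q_y = 1173 N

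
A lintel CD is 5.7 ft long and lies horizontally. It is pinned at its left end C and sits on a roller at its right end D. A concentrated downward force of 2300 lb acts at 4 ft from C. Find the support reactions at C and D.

C_x = 0, C_y = 686.0 lb, D_y = 1614 lb

ΣM about C: D_y·5.7 − 2300·4 = 0 → D_y = 9200/5.7 = 1614.04 ≈ 1614 lb.
ΣF_y = 0: C_y + 1614.04 − 2300 = 0 → C_y = 686.0 lb.
ΣF_x = 0: no horizontal applied forces, so C_x = 0.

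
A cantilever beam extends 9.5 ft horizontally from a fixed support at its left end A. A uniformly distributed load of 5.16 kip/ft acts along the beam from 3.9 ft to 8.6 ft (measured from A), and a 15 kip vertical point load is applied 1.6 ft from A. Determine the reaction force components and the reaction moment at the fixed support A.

A_x = 0, A_y = 39.25 kip, M_A = 175.6 kip·ft

Resultant of the distributed load: 5.16 × 4.7 = 24.252 kip at 6.25 ft from A.
ΣF_x = 0: A_x = 0.
ΣF_y = 0: A_y − 5.16·4.7 − 15 = 0 → A_y = 39.25 kip.
ΣM about A: M_A − (5.16·4.7)·6.25 − 15·1.6 = 0 → M_A = 175.6 kip·ft.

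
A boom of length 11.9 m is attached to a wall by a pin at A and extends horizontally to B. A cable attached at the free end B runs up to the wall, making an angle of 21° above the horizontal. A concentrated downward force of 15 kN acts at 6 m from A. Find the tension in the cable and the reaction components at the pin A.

T = 21.10 kN, A_x = 19.70 kN, A_y = 7.437 kN

ΣM about A: T·sin21°·11.9 − 15·6 = 0 → T = 90/(11.9·0.358368) = 21.1041 ≈ 21.10 kN.
ΣF_x = 0: A_x − T·cos21° = 0 → A_x = 21.1041 × 0.93358 = 19.70 kN.
ΣF_y = 0: A_y + T·sin21° − 15 = 0 → A_y = 15 − 21.1041 × 0.358368 = 7.437 kN.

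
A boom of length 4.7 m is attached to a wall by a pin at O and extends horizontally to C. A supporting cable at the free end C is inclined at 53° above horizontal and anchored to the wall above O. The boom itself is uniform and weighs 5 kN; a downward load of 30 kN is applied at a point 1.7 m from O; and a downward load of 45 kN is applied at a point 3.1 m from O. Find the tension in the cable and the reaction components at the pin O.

ΣM about O: T·sin53°·4.7 − 5·2.35 − 30·1.7 − 45·3.1 = 0 → T = 202.25/(4.7·0.798636) = 53.8818 ≈ 53.88 kN.
ΣF_x = 0: O_x − T·cos53° = 0 → O_x = 53.8818 × 0.601815 = 32.43 kN.
ΣF_y = 0: O_y + T·sin53° − 5 − 30 − 45 = 0 → O_y = 80 − 53.8818 × 0.798636 = 36.97 kN.

T = 53.88 kN, O_x = 32.43 kN, O_y = 36.97 kN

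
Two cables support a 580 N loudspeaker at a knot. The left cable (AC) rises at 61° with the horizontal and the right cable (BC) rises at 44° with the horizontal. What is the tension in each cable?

ΣF_x = 0: −T_AC·cos61° + T_BC·cos44° = 0 → T_BC = 0.673965·T_AC.
ΣF_y = 0: T_AC·sin61° + T_BC·sin44° = 580.
Substitute: T_AC·(0.87462 + 0.673965·0.694658) = 580 → T_AC = 431.935 ≈ 431.9 N.
Then T_BC = 0.673965 × 431.935 = 291.1 N.

T_AC = 431.9 N, T_BC = 291.1 N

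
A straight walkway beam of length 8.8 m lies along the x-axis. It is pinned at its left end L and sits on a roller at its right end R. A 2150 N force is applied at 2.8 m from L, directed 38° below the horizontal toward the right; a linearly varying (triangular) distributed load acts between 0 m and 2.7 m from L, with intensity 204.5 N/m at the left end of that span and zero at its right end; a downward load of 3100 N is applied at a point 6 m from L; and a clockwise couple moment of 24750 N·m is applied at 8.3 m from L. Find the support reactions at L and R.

L_x = -1694 N, L_y = -675.8 N, R_y = 5376 N

Resultant of the triangular load: ½ × 204.5 × 2.7 = 276.075 N, acting at 0.9 m from L (one-third of the span from the peak).
ΣM about L: R_y·8.8 − 2150·sin38°·2.8 − (½·204.5·2.7)·0.9 − 3100·6 − 24750 = 0 → R_y = 47304.7/8.8 = 5375.53 ≈ 5376 N.
ΣF_y = 0: L_y + 5375.53 − 2150·sin38° − ½·204.5·2.7 − 3100 = 0 → L_y = -675.8 N.
ΣF_x = 0: L_x + 2150·cos38° = 0 → L_x = -1694 N.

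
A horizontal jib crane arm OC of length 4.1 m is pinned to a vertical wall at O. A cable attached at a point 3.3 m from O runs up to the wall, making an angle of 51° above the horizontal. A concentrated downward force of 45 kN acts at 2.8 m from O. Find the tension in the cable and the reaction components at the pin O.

T = 49.13 kN, O_x = 30.92 kN, O_y = 6.818 kN

ΣM about O: T·sin51°·3.3 − 45·2.8 = 0 → T = 126/(3.3·0.777146) = 49.1308 ≈ 49.13 kN.
ΣF_x = 0: O_x − T·cos51° = 0 → O_x = 49.1308 × 0.62932 = 30.92 kN.
ΣF_y = 0: O_y + T·sin51° − 45 = 0 → O_y = 45 − 49.1308 × 0.777146 = 6.818 kN.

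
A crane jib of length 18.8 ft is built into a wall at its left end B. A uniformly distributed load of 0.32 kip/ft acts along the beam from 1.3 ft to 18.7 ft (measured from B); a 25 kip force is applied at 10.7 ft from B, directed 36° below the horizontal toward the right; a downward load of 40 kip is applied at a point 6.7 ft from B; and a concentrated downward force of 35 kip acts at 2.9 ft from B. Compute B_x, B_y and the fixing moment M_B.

B_x = -20.23 kip, B_y = 95.26 kip, M_B = 582.4 kip·ft

Resultant of the distributed load: 0.32 × 17.4 = 5.568 kip at 10 ft from B.
ΣF_x = 0: B_x + 25·cos36° = 0 → B_x = -20.23 kip.
ΣF_y = 0: B_y − 0.32·17.4 − 25·sin36° − 40 − 35 = 0 → B_y = 95.26 kip.
ΣM about B: M_B − (0.32·17.4)·10 − 25·sin36°·10.7 − 40·6.7 − 35·2.9 = 0 → M_B = 582.4 kip·ft.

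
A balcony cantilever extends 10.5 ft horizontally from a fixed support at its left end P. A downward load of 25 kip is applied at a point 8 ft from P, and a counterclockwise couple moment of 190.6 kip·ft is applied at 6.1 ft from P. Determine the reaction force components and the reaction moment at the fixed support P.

P_x = 0, P_y = 25.00 kip, M_P = 9.400 kip·ft

ΣF_x = 0: P_x = 0.
ΣF_y = 0: P_y − 25 = 0 → P_y = 25.00 kip.
ΣM about P: M_P − 25·8 + 190.6 = 0 → M_P = 9.400 kip·ft.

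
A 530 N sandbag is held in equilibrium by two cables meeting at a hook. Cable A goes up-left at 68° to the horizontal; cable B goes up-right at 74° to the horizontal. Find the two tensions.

ΣF_x = 0: −T_A·cos68° + T_B·cos74° = 0 → T_B = 1.35906·T_A.
ΣF_y = 0: T_A·sin68° + T_B·sin74° = 530.
Substitute: T_A·(0.927184 + 1.35906·0.961262) = 530 → T_A = 237.285 ≈ 237.3 N.
Then T_B = 1.35906 × 237.285 = 322.5 N.

T_A = 237.3 N, T_B = 322.5 N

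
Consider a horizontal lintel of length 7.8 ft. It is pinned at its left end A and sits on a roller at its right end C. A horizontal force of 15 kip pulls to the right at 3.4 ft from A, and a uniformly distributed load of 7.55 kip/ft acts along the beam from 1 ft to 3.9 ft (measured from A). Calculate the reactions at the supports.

A_x = -15.00 kip, A_y = 15.02 kip, C_y = 6.877 kip

Resultant of the distributed load: 7.55 × 2.9 = 21.895 kip at 2.45 ft from A.
Moments about A: C_y·7.8 − (7.55·2.9)·2.45 = 0 → C_y = 53.64275/7.8 = 6.87728 ≈ 6.877 kip.
ΣF_y = 0: A_y + 6.87728 − 7.55·2.9 = 0 → A_y = 15.02 kip.
ΣF_x = 0: A_x + 15 = 0 → A_x = -15.00 kip.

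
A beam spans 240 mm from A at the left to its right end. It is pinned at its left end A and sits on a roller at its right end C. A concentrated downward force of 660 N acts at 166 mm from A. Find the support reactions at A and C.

A_x = 0, A_y = 203.5 N, C_y = 456.5 N

Moments about A: C_y·240 − 660·166 = 0 → C_y = 109560/240 = 456.5 N.
ΣF_y = 0: A_y + 456.5 − 660 = 0 → A_y = 203.5 N.
ΣF_x = 0: no horizontal applied forces, so A_x = 0.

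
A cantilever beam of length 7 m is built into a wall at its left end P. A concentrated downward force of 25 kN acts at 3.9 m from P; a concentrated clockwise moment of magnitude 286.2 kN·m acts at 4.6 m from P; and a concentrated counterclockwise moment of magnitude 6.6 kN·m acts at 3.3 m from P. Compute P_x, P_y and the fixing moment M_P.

P_x = 0, P_y = 25.00 kN, M_P = 377.1 kN·m

ΣF_x = 0: P_x = 0.
ΣF_y = 0: P_y − 25 = 0 → P_y = 25.00 kN.
ΣM about P: M_P − 25·3.9 − 286.2 + 6.6 = 0 → M_P = 377.1 kN·m.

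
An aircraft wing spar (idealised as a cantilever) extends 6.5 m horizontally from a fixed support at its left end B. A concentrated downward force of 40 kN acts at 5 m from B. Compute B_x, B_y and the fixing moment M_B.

ΣF_x = 0: B_x = 0.
ΣF_y = 0: B_y − 40 = 0 → B_y = 40.00 kN.
ΣM about B: M_B − 40·5 = 0 → M_B = 200.0 kN·m.

B_x = 0, B_y = 40.00 kN, M_B = 200.0 kN·m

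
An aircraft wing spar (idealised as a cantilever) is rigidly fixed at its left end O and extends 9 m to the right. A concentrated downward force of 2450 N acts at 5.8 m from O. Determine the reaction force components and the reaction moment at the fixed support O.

O_x = 0, O_y = 2450 N, M_O = 14210 N·m

ΣF_x = 0: O_x = 0.
ΣF_y = 0: O_y − 2450 = 0 → O_y = 2450 N.
ΣM about O: M_O − 2450·5.8 = 0 → M_O = 14210 N·m.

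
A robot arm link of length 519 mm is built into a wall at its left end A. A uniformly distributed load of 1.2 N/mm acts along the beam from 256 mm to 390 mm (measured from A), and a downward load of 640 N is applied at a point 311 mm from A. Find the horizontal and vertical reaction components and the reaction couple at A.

Resultant of the distributed load: 1.2 × 134 = 160.8 N at 323 mm from A.
ΣF_x = 0: A_x = 0.
ΣF_y = 0: A_y − 1.2·134 − 640 = 0 → A_y = 800.8 N.
ΣM about A: M_A − (1.2·134)·323 − 640·311 = 0 → M_A = 251000 N·mm.

A_x = 0, A_y = 800.8 N, M_A = 251000 N·mm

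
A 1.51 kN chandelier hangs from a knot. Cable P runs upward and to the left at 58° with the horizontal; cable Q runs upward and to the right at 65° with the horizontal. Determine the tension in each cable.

ΣF_x = 0: −T_P·cos58° + T_Q·cos65° = 0 → T_Q = 1.2539·T_P.
ΣF_y = 0: T_P·sin58° + T_Q·sin65° = 1.51.
Substitute: T_P·(0.848048 + 1.2539·0.906308) = 1.51 → T_P = 0.760909 ≈ 0.7609 kN.
Then T_Q = 1.2539 × 0.760909 = 0.9541 kN.

T_P = 0.7609 kN, T_Q = 0.9541 kN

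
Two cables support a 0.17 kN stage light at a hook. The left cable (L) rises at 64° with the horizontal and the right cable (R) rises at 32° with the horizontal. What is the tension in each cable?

T_L = 0.1450 kN, T_R = 0.07493 kN

ΣF_x = 0: −T_L·cos64° + T_R·cos32° = 0 → T_R = 0.516918·T_L.
ΣF_y = 0: T_L·sin64° + T_R·sin32° = 0.17.
Substitute: T_L·(0.898794 + 0.516918·0.529919) = 0.17 → T_L = 0.144962 ≈ 0.1450 kN.
Then T_R = 0.516918 × 0.144962 = 0.07493 kN.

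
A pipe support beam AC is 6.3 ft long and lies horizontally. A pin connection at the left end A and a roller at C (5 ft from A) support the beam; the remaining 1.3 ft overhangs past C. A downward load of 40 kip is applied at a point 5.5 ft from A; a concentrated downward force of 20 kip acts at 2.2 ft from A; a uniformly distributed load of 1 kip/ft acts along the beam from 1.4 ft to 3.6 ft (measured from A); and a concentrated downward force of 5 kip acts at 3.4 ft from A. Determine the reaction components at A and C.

A_x = 0, A_y = 9.900 kip, C_y = 57.30 kip

Resultant of the distributed load: 1 × 2.2 = 2.2 kip at 2.5 ft from A.
Taking moments about A: C_y·5 − 40·5.5 − 20·2.2 − (1·2.2)·2.5 − 5·3.4 = 0 → C_y = 286.5/5 = 57.30 kip.
ΣF_y = 0: A_y + 57.3 − 40 − 20 − 1·2.2 − 5 = 0 → A_y = 9.900 kip.
ΣF_x = 0: no horizontal applied forces, so A_x = 0.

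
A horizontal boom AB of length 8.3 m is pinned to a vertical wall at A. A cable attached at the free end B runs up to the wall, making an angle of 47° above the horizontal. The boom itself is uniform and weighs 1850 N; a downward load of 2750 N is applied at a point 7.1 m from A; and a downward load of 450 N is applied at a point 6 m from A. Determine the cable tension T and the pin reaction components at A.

T = 4926 N, A_x = 3360 N, A_y = 1447 N

ΣM about A: T·sin47°·8.3 − 1850·4.15 − 2750·7.1 − 450·6 = 0 → T = 29902.5/(8.3·0.731354) = 4926.08 ≈ 4926 N.
ΣF_x = 0: A_x − T·cos47° = 0 → A_x = 4926.08 × 0.681998 = 3360 N.
ΣF_y = 0: A_y + T·sin47° − 1850 − 2750 − 450 = 0 → A_y = 5050 − 4926.08 × 0.731354 = 1447 N.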